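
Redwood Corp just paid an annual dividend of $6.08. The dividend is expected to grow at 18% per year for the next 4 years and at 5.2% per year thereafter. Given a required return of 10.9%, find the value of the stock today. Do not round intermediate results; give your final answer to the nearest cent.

$172.30

D_1 = 7.17440
D_2 = 8.46579
D_3 = 9.98963
D_4 = 11.78777
Terminal value at year 4: TV = D_4×(1+g_2)/(r−g_2) = 12.40073/0.057 = 217.55672
P_0 = D_1/(1+r)^1 + D_2/(1+r)^2 + D_3/(1+r)^3 + D_4/(1+r)^4 + TV/(1+r)^4
    = 6.46925 + 6.88342 + 7.32411 + 7.79301 + 143.82895 = 172.29875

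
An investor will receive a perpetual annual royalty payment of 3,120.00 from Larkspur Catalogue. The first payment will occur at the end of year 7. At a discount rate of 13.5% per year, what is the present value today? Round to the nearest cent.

10810.50

Value at end of year 6: C / r = 3,120.00 / 0.135 = 23,111.1111
Discount to today: PV = 23,111.1111 / (1 + 0.135)^6 = 23,111.1111 / 2.137840 = 10,810.50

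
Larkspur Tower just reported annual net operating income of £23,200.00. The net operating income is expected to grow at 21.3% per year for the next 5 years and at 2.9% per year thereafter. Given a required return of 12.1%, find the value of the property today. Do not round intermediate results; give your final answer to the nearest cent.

£532822.82

D_1 = 28141.60000
D_2 = 34135.76080
D_3 = 41406.67785
D_4 = 50226.30023
D_5 = 60924.50218
Terminal value at year 5: TV = D_5×(1+g_2)/(r−g_2) = 62691.31275/0.092 = 681427.31245
P_0 = D_1/(1+r)^1 + D_2/(1+r)^2 + D_3/(1+r)^3 + D_4/(1+r)^4 + D_5/(1+r)^5 + TV/(1+r)^5
    = 25104.01427 + 27164.29020 + 29393.65211 + 31805.97681 + 34416.27999 + 384938.60992 = 532822.82330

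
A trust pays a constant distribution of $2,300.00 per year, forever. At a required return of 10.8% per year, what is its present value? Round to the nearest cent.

$21296.30

Level perpetuity: PV = C / r = $2,300.00 / 0.108 = $21,296.30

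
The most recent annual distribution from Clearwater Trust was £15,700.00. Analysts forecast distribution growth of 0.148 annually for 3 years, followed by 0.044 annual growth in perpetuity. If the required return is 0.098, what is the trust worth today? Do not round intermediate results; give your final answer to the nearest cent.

D_1 = 18023.60000
D_2 = 20691.09280
D_3 = 23753.37453
Terminal value at year 3: TV = D_3×(1+g_2)/(r−g_2) = 24798.52301/0.054 = 459231.90767
P_0 = D_1/(1+r)^1 + D_2/(1+r)^2 + D_3/(1+r)^3 + TV/(1+r)^3
    = 16414.93625 + 17162.42879 + 17943.96016 + 346916.56303 = 398437.88822

£398437.89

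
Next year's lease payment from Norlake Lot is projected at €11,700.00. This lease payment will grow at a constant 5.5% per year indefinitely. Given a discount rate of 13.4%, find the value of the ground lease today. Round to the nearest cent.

€148101.27

Growing perpetuity: P = D₁ / (r − g) = €11,700.0000 / (0.134 − 0.055) = €148,101.27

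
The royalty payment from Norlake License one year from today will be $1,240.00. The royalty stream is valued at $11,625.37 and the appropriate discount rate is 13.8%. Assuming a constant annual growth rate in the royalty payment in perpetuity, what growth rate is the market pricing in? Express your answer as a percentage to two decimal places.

3.13%

P = D₁/(r−g) ⇒ g = r − D₁/P = 0.138 − $1,240.00/$11,625.37 = 0.031337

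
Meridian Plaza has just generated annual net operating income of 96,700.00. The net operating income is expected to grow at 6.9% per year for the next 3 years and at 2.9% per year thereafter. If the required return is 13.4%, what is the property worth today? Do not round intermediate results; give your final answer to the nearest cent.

1051960.72

D_1 = 103372.30000
D_2 = 110504.98870
D_3 = 118129.83292
Terminal value at year 3: TV = D_3×(1+g_2)/(r−g_2) = 121555.59807/0.105 = 1157672.36262
P_0 = D_1/(1+r)^1 + D_2/(1+r)^2 + D_3/(1+r)^3 + TV/(1+r)^3
    = 91157.23104 + 85932.16930 + 81006.60404 + 793864.71956 = 1051960.72394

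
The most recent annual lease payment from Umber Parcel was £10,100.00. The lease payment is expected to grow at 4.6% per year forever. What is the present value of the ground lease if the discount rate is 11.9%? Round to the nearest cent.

£144720.55

D₁ = D₀ × (1 + g) = £10,100.00 × 1.046 = £10,564.6000
Growing perpetuity: P = D₁ / (r − g) = £10,564.6000 / (0.119 − 0.046) = £144,720.55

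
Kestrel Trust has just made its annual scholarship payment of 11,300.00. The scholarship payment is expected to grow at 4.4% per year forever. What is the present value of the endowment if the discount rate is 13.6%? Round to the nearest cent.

128230.43

D₁ = D₀ × (1 + g) = 11,300.00 × 1.044 = 11,797.2000
Growing perpetuity: P = D₁ / (r − g) = 11,797.2000 / (0.136 − 0.044) = 128,230.43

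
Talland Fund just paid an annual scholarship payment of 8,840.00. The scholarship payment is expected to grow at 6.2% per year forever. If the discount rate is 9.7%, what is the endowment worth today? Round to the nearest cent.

268230.86

D₁ = D₀ × (1 + g) = 8,840.00 × 1.062 = 9,388.0800
Growing perpetuity: P = D₁ / (r − g) = 9,388.0800 / (0.097 − 0.062) = 268,230.86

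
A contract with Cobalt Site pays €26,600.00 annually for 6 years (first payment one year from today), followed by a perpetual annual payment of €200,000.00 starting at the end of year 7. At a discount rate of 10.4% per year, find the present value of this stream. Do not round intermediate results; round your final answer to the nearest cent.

PV of 6-year annuity: €26,600.00 × [1 − (1+0.104)^−6] / 0.104 = 114504.46394
Perpetuity value at year 6: €200,000.00 / 0.104 = 1923076.92308
PV of perpetuity: 1923076.92308 / (1+0.104)^6 = 1062141.10399
Total PV = 114504.46394 + 1062141.10399 = 1176645.56793

€1176645.57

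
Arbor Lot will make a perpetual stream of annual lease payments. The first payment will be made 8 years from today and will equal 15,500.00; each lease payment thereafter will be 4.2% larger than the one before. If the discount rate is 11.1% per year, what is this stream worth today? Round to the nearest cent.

107518.75

Value at end of year 7: C₁ / (r − g) = 15,500.00 / (0.111 − 0.042) = 224,637.6812
Discount to today: PV = 224,637.6812 / (1 + 0.111)^7 = 224,637.6812 / 2.089288 = 107,518.75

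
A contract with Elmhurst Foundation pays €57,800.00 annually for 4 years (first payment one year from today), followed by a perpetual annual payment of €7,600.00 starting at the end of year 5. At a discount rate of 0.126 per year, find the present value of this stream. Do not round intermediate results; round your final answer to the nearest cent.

PV of 4-year annuity: €57,800.00 × [1 − (1+0.126)^−4] / 0.126 = 173363.17081
Perpetuity value at year 4: €7,600.00 / 0.126 = 60317.46032
PV of perpetuity: 60317.46032 / (1+0.126)^4 = 37522.30291
Total PV = 173363.17081 + 37522.30291 = 210885.47372

€210885.47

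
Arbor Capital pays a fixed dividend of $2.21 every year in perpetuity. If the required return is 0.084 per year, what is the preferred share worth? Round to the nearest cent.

$26.31

Level perpetuity: PV = C / r = $2.21 / 0.084 = $26.31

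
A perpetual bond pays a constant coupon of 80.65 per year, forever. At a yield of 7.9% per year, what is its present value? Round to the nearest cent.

Level perpetuity: PV = C / r = 80.65 / 0.079 = 1,020.89

1020.89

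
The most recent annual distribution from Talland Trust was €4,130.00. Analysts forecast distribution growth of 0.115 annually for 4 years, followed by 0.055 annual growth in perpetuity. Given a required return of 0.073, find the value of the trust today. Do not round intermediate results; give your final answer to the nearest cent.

D_1 = 4604.95000
D_2 = 5134.51925
D_3 = 5724.98896
D_4 = 6383.36269
Terminal value at year 4: TV = D_4×(1+g_2)/(r−g_2) = 6734.44764/0.018 = 374135.98015
P_0 = D_1/(1+r)^1 + D_2/(1+r)^2 + D_3/(1+r)^3 + D_4/(1+r)^4 + TV/(1+r)^4
    = 4291.65890 + 4459.64555 + 4634.20763 + 4815.60252 + 282247.81455 = 300448.92915

€300448.93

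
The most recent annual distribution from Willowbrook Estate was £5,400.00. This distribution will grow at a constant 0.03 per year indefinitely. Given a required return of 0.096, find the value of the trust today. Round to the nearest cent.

D₁ = D₀ × (1 + g) = £5,400.00 × 1.03 = £5,562.0000
Growing perpetuity: P = D₁ / (r − g) = £5,562.0000 / (0.096 − 0.03) = £84,272.73

£84272.73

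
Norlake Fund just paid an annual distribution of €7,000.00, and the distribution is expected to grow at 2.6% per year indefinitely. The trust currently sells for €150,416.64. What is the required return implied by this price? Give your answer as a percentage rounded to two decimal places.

7.37%

D₁ = €7,000.00 × 1.026 = €7,182.0000
P = D₁/(r − g) ⇒ r = D₁/P + g = €7,182.0000/€150,416.64 + 0.026 = 0.047747 + 0.026 = 0.073747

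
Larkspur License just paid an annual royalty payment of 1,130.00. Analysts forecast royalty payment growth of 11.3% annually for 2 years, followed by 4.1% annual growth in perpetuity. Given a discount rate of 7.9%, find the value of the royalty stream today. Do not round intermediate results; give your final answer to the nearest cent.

35305.62

D_1 = 1257.69000
D_2 = 1399.80897
Terminal value at year 2: TV = D_2×(1+g_2)/(r−g_2) = 1457.20114/0.038 = 38347.39836
P_0 = D_1/(1+r)^1 + D_2/(1+r)^2 + TV/(1+r)^2
    = 1165.60704 + 1202.33609 + 32937.68074 = 35305.62387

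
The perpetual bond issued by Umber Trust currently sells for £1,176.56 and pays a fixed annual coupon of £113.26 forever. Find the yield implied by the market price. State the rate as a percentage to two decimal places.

P = C/r ⇒ r = C/P = £113.26/£1,176.56 = 0.096264

9.63%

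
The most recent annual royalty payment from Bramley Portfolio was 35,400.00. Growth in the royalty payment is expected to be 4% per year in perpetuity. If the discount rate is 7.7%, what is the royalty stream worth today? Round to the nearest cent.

D₁ = D₀ × (1 + g) = 35,400.00 × 1.04 = 36,816.0000
Growing perpetuity: P = D₁ / (r − g) = 36,816.0000 / (0.077 − 0.04) = 995,027.03

995027.03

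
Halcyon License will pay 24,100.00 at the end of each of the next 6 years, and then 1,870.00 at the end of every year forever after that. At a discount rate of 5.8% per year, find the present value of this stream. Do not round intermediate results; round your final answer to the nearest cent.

PV of 6-year annuity: 24,100.00 × [1 − (1+0.058)^−6] / 0.058 = 119255.86046
Perpetuity value at year 6: 1,870.00 / 0.058 = 32241.37931
PV of perpetuity: 32241.37931 / (1+0.058)^6 = 22987.91628
Total PV = 119255.86046 + 22987.91628 = 142243.77674

142243.78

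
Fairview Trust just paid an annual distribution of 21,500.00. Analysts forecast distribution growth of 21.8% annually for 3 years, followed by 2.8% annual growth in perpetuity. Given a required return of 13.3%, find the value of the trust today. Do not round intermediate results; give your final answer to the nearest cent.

D_1 = 26187.00000
D_2 = 31895.76600
D_3 = 38849.04299
Terminal value at year 3: TV = D_3×(1+g_2)/(r−g_2) = 39936.81619/0.105 = 380350.63040
P_0 = D_1/(1+r)^1 + D_2/(1+r)^2 + D_3/(1+r)^3 + TV/(1+r)^3
    = 23112.97440 + 24846.95748 + 26711.02755 + 261513.67922 = 336184.63865

336184.64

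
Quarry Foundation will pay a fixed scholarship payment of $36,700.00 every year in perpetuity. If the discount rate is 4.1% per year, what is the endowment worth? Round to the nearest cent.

$895121.95

Level perpetuity: PV = C / r = $36,700.00 / 0.041 = $895,121.95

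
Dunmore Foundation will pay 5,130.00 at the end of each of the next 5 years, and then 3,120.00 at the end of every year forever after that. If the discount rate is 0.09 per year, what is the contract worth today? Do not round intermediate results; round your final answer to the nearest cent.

42484.87

PV of 5-year annuity: 5,130.00 × [1 − (1+0.09)^−5] / 0.09 = 19953.91098
Perpetuity value at year 5: 3,120.00 / 0.09 = 34666.66667
PV of perpetuity: 34666.66667 / (1+0.09)^5 = 22530.95473
Total PV = 19953.91098 + 22530.95473 = 42484.86571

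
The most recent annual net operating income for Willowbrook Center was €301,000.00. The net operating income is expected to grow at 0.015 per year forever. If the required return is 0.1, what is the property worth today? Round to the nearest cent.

D₁ = D₀ × (1 + g) = €301,000.00 × 1.015 = €305,515.0000
Growing perpetuity: P = D₁ / (r − g) = €305,515.0000 / (0.1 − 0.015) = €3,594,294.12

€3594294.12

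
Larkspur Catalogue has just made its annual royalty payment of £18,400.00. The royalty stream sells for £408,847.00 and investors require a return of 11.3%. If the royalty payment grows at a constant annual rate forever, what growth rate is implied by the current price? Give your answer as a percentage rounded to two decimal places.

6.51%

P = D₀(1+g)/(r−g) ⇒ P(r−g) = D₀(1+g) ⇒ g(P+D₀) = P·r − D₀
g = (P·r − D₀)/(P + D₀) = (£408,847.00×0.113 − £18,400.00) / (£408,847.00 + £18,400.00) = 0.065067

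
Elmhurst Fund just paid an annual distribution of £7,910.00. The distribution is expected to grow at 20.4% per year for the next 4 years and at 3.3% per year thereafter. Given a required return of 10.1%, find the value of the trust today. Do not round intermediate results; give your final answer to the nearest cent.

D_1 = 9523.64000
D_2 = 11466.46256
D_3 = 13805.62092
D_4 = 16621.96759
Terminal value at year 4: TV = D_4×(1+g_2)/(r−g_2) = 17170.49252/0.068 = 252507.24295
P_0 = D_1/(1+r)^1 + D_2/(1+r)^2 + D_3/(1+r)^3 + D_4/(1+r)^4 + TV/(1+r)^4
    = 8649.99092 + 9459.20896 + 10344.13042 + 11311.83744 + 171840.11874 = 211605.28647

£211605.29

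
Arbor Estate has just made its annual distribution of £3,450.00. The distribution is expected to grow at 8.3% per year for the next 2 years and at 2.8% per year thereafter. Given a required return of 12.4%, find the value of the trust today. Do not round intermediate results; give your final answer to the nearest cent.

D_1 = 3736.35000
D_2 = 4046.46705
Terminal value at year 2: TV = D_2×(1+g_2)/(r−g_2) = 4159.76813/0.096 = 43330.91799
P_0 = D_1/(1+r)^1 + D_2/(1+r)^2 + TV/(1+r)^2
    = 3324.15480 + 3202.90005 + 34297.72134 = 40824.77619

£40824.78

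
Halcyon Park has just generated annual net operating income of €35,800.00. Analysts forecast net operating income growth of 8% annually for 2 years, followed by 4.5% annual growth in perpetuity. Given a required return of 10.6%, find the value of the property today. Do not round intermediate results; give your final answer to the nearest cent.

€653894.17

D_1 = 38664.00000
D_2 = 41757.12000
Terminal value at year 2: TV = D_2×(1+g_2)/(r−g_2) = 43636.19040/0.061 = 715347.38361
P_0 = D_1/(1+r)^1 + D_2/(1+r)^2 + TV/(1+r)^2
    = 34958.40868 + 34136.60160 + 584799.15863 = 653894.16891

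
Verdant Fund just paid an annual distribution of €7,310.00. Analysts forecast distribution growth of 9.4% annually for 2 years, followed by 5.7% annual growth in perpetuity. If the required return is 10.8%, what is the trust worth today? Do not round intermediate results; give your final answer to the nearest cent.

D_1 = 7997.14000
D_2 = 8748.87116
Terminal value at year 2: TV = D_2×(1+g_2)/(r−g_2) = 9247.55682/0.051 = 181324.64345
P_0 = D_1/(1+r)^1 + D_2/(1+r)^2 + TV/(1+r)^2
    = 7217.63538 + 7126.43782 + 147698.91717 = 162042.99037

€162042.99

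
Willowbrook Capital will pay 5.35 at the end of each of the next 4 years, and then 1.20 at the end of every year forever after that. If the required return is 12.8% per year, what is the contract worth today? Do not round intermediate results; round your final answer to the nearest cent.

21.77

PV of 4-year annuity: 5.35 × [1 − (1+0.128)^−4] / 0.128 = 15.97978
Perpetuity value at year 4: 1.20 / 0.128 = 9.37500
PV of perpetuity: 9.37500 / (1+0.128)^4 = 5.79075
Total PV = 15.97978 + 5.79075 = 21.77053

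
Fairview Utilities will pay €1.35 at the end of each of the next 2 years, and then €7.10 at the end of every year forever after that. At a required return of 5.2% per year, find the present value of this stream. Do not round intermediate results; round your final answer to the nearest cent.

PV of 2-year annuity: €1.35 × [1 − (1+0.052)^−2] / 0.052 = 2.50311
Perpetuity value at year 2: €7.10 / 0.052 = 136.53846
PV of perpetuity: 136.53846 / (1+0.052)^2 = 123.37397
Total PV = 2.50311 + 123.37397 = 125.87707

€125.88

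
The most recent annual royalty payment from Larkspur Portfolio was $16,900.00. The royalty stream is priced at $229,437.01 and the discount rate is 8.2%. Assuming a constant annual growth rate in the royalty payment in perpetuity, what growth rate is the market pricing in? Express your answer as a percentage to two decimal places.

P = D₀(1+g)/(r−g) ⇒ P(r−g) = D₀(1+g) ⇒ g(P+D₀) = P·r − D₀
g = (P·r − D₀)/(P + D₀) = ($229,437.01×0.082 − $16,900.00) / ($229,437.01 + $16,900.00) = 0.007769

0.78%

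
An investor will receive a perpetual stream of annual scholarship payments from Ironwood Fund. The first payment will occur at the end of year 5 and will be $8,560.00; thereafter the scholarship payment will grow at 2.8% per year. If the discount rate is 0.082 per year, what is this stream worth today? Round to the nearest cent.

$115656.74

Value at end of year 4: C₁ / (r − g) = $8,560.00 / (0.082 − 0.028) = $158,518.5185
Discount to today: PV = $158,518.5185 / (1 + 0.082)^4 = $158,518.5185 / 1.370595 = $115,656.74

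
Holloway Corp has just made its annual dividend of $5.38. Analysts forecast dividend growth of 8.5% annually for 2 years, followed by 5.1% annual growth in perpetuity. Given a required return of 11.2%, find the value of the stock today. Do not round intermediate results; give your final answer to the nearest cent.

D_1 = 5.83730
D_2 = 6.33347
Terminal value at year 2: TV = D_2×(1+g_2)/(r−g_2) = 6.65648/0.061 = 109.12258
P_0 = D_1/(1+r)^1 + D_2/(1+r)^2 + TV/(1+r)^2
    = 5.24937 + 5.12191 + 88.24804 = 98.61932

$98.62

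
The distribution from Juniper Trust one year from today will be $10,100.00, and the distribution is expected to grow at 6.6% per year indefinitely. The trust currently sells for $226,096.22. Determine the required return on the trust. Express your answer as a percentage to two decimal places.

11.07%

P = D₁/(r − g) ⇒ r = D₁/P + g = $10,100.0000/$226,096.22 + 0.066 = 0.044671 + 0.066 = 0.110671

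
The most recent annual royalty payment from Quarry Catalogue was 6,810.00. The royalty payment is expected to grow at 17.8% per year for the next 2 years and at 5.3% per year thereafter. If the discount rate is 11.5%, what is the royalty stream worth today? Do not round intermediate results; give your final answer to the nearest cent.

D_1 = 8022.18000
D_2 = 9450.12804
Terminal value at year 2: TV = D_2×(1+g_2)/(r−g_2) = 9950.98483/0.062 = 160499.75526
P_0 = D_1/(1+r)^1 + D_2/(1+r)^2 + TV/(1+r)^2
    = 7194.78027 + 7601.30149 + 129099.52363 = 143895.60538

143895.61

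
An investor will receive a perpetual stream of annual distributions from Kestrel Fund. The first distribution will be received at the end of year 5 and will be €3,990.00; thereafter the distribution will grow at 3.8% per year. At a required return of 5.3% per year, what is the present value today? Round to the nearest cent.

€216355.61

Value at end of year 4: C₁ / (r − g) = €3,990.00 / (0.053 − 0.038) = €266,000.0000
Discount to today: PV = €266,000.0000 / (1 + 0.053)^4 = €266,000.0000 / 1.229457 = €216,355.61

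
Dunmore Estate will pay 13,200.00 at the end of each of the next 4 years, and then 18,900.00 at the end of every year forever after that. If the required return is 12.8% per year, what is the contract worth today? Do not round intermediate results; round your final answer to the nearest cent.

130631.07

PV of 4-year annuity: 13,200.00 × [1 − (1+0.128)^−4] / 0.128 = 39426.74091
Perpetuity value at year 4: 18,900.00 / 0.128 = 147656.25000
PV of perpetuity: 147656.25000 / (1+0.128)^4 = 91204.32551
Total PV = 39426.74091 + 91204.32551 = 130631.06642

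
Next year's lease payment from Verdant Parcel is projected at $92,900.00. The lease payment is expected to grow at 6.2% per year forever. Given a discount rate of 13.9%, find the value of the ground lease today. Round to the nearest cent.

$1206493.51

Growing perpetuity: P = D₁ / (r − g) = $92,900.0000 / (0.139 − 0.062) = $1,206,493.51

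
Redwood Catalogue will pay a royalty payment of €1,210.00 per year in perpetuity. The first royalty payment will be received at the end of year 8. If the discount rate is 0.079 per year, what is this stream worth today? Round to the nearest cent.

€8995.14

Value at end of year 7: C / r = €1,210.00 / 0.079 = €15,316.4557
Discount to today: PV = €15,316.4557 / (1 + 0.079)^7 = €15,316.4557 / 1.702747 = €8,995.14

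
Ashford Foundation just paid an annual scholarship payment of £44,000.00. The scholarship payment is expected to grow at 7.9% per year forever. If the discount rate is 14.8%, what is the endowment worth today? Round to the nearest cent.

D₁ = D₀ × (1 + g) = £44,000.00 × 1.079 = £47,476.0000
Growing perpetuity: P = D₁ / (r − g) = £47,476.0000 / (0.148 − 0.079) = £688,057.97

£688057.97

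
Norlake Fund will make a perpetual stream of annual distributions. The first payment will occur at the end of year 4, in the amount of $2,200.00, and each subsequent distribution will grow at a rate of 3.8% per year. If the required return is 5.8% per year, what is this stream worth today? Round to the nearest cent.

Value at end of year 3: C₁ / (r − g) = $2,200.00 / (0.058 − 0.038) = $110,000.0000
Discount to today: PV = $110,000.0000 / (1 + 0.058)^3 = $110,000.0000 / 1.184287 = $92,882.88

$92882.88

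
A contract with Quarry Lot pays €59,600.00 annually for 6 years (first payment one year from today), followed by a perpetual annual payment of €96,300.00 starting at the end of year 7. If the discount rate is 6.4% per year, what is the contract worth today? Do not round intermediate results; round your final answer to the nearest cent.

PV of 6-year annuity: €59,600.00 × [1 − (1+0.064)^−6] / 0.064 = 289425.16475
Perpetuity value at year 6: €96,300.00 / 0.064 = 1504687.50000
PV of perpetuity: 1504687.50000 / (1+0.064)^6 = 1037042.47710
Total PV = 289425.16475 + 1037042.47710 = 1326467.64184

€1326467.64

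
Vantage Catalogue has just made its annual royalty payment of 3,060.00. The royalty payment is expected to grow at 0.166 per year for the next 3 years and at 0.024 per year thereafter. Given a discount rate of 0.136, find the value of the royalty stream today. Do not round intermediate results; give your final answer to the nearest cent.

39926.14

D_1 = 3567.96000
D_2 = 4160.24136
D_3 = 4850.84143
Terminal value at year 3: TV = D_3×(1+g_2)/(r−g_2) = 4967.26162/0.112 = 44350.55018
P_0 = D_1/(1+r)^1 + D_2/(1+r)^2 + D_3/(1+r)^3 + TV/(1+r)^3
    = 3140.80986 + 3223.75378 + 3308.88812 + 30252.69142 = 39926.14319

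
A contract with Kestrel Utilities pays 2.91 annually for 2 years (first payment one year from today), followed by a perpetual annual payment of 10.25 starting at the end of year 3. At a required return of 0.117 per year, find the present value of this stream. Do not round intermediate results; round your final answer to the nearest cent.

PV of 2-year annuity: 2.91 × [1 − (1+0.117)^−2] / 0.117 = 4.93750
Perpetuity value at year 2: 10.25 / 0.117 = 87.60684
PV of perpetuity: 87.60684 / (1+0.117)^2 = 70.21528
Total PV = 4.93750 + 70.21528 = 75.15279

75.15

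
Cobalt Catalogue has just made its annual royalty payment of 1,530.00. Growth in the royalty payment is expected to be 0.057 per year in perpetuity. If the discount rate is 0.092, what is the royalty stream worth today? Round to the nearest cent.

46206.00

D₁ = D₀ × (1 + g) = 1,530.00 × 1.057 = 1,617.2100
Growing perpetuity: P = D₁ / (r − g) = 1,617.2100 / (0.092 − 0.057) = 46,206.00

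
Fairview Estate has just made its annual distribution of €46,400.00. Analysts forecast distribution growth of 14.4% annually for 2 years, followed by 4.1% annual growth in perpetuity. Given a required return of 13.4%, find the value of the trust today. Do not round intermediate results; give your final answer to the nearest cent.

€622612.31

D_1 = 53081.60000
D_2 = 60725.35040
Terminal value at year 2: TV = D_2×(1+g_2)/(r−g_2) = 63215.08977/0.093 = 679732.14803
P_0 = D_1/(1+r)^1 + D_2/(1+r)^2 + TV/(1+r)^2
    = 46809.17108 + 47221.95036 + 528581.18631 = 622612.30775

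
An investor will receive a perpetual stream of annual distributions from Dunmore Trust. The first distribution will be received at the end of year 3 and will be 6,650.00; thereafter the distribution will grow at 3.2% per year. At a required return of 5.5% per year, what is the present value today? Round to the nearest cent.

259769.94

Value at end of year 2: C₁ / (r − g) = 6,650.00 / (0.055 − 0.032) = 289,130.4348
Discount to today: PV = 289,130.4348 / (1 + 0.055)^2 = 289,130.4348 / 1.113025 = 259,769.94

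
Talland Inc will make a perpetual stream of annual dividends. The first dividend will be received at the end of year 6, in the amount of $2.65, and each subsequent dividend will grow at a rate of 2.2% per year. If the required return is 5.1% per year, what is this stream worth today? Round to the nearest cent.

Value at end of year 5: C₁ / (r − g) = $2.65 / (0.051 − 0.022) = $91.3793
Discount to today: PV = $91.3793 / (1 + 0.051)^5 = $91.3793 / 1.282371 = $71.26

$71.26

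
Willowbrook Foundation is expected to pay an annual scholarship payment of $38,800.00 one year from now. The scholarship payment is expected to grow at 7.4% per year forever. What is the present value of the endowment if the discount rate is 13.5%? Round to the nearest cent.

$636065.57

Growing perpetuity: P = D₁ / (r − g) = $38,800.0000 / (0.135 − 0.074) = $636,065.57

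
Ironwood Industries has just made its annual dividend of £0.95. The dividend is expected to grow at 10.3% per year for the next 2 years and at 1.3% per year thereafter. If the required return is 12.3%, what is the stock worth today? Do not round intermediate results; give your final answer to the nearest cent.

£10.29

D_1 = 1.04785
D_2 = 1.15578
Terminal value at year 2: TV = D_2×(1+g_2)/(r−g_2) = 1.17080/0.11 = 10.64367
P_0 = D_1/(1+r)^1 + D_2/(1+r)^2 + TV/(1+r)^2
    = 0.93308 + 0.91646 + 8.43979 = 10.28934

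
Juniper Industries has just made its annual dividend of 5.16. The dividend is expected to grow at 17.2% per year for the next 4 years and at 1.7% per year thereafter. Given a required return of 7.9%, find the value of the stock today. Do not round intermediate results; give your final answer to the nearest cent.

143.30

D_1 = 6.04752
D_2 = 7.08769
D_3 = 8.30678
D_4 = 9.73554
Terminal value at year 4: TV = D_4×(1+g_2)/(r−g_2) = 9.90105/0.062 = 159.69430
P_0 = D_1/(1+r)^1 + D_2/(1+r)^2 + D_3/(1+r)^3 + D_4/(1+r)^4 + TV/(1+r)^4
    = 5.60475 + 6.08782 + 6.61254 + 7.18248 + 117.81583 = 143.30341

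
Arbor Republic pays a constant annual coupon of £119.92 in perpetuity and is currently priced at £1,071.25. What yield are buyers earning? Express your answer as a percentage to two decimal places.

11.19%

P = C/r ⇒ r = C/P = £119.92/£1,071.25 = 0.111944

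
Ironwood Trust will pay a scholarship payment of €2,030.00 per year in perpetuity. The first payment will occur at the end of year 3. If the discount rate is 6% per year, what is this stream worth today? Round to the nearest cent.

Value at end of year 2: C / r = €2,030.00 / 0.06 = €33,833.3333
Discount to today: PV = €33,833.3333 / (1 + 0.06)^2 = €33,833.3333 / 1.123600 = €30,111.55

€30111.55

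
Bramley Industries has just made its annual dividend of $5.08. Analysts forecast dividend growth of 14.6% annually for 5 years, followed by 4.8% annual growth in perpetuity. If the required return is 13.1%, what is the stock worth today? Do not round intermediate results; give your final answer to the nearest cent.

$94.94

D_1 = 5.82168
D_2 = 6.67165
D_3 = 7.64571
D_4 = 8.76198
D_5 = 10.04123
Terminal value at year 5: TV = D_5×(1+g_2)/(r−g_2) = 10.52321/0.083 = 126.78562
P_0 = D_1/(1+r)^1 + D_2/(1+r)^2 + D_3/(1+r)^3 + D_4/(1+r)^4 + D_5/(1+r)^5 + TV/(1+r)^5
    = 5.14737 + 5.21564 + 5.28481 + 5.35490 + 5.42592 + 68.51047 = 94.93913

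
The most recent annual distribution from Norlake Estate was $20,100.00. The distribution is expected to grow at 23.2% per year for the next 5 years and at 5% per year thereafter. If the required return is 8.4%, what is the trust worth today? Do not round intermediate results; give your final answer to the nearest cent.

D_1 = 24763.20000
D_2 = 30508.26240
D_3 = 37586.17928
D_4 = 46306.17287
D_5 = 57049.20497
Terminal value at year 5: TV = D_5×(1+g_2)/(r−g_2) = 59901.66522/0.034 = 1761813.68304
P_0 = D_1/(1+r)^1 + D_2/(1+r)^2 + D_3/(1+r)^3 + D_4/(1+r)^4 + D_5/(1+r)^5 + TV/(1+r)^5
    = 22844.28044 + 25963.24124 + 29508.03802 + 33536.81073 + 38115.63729 + 1177100.56342 = 1327068.57115

$1327068.57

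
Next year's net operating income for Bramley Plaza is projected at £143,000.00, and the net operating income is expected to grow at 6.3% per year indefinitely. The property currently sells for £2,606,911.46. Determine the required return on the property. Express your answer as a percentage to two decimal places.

11.79%

P = D₁/(r − g) ⇒ r = D₁/P + g = £143,000.0000/£2,606,911.46 + 0.063 = 0.054854 + 0.063 = 0.117854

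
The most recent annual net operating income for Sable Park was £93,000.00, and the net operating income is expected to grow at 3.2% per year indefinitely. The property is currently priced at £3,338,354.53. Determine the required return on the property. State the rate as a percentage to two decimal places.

6.07%

D₁ = £93,000.00 × 1.032 = £95,976.0000
P = D₁/(r − g) ⇒ r = D₁/P + g = £95,976.0000/£3,338,354.53 + 0.032 = 0.028749 + 0.032 = 0.060749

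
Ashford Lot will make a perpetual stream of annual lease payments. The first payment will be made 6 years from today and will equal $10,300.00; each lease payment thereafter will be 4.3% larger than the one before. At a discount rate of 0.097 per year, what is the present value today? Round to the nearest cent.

$120063.31

Value at end of year 5: C₁ / (r − g) = $10,300.00 / (0.097 − 0.043) = $190,740.7407
Discount to today: PV = $190,740.7407 / (1 + 0.097)^5 = $190,740.7407 / 1.588668 = $120,063.31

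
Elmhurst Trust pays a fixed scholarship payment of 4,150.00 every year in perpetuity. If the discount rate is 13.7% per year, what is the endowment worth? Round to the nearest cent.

30291.97

Level perpetuity: PV = C / r = 4,150.00 / 0.137 = 30,291.97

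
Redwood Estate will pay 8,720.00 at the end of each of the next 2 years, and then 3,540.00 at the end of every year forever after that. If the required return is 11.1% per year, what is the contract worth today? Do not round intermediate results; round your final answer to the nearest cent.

40751.00

PV of 2-year annuity: 8,720.00 × [1 − (1+0.111)^−2] / 0.111 = 14913.39773
Perpetuity value at year 2: 3,540.00 / 0.111 = 31891.89189
PV of perpetuity: 31891.89189 / (1+0.111)^2 = 25837.59969
Total PV = 14913.39773 + 25837.59969 = 40750.99742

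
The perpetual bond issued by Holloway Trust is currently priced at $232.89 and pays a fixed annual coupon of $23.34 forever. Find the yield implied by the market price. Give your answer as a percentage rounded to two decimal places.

P = C/r ⇒ r = C/P = $23.34/$232.89 = 0.100219

10.02%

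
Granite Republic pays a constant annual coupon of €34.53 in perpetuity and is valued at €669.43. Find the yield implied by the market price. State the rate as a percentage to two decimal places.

P = C/r ⇒ r = C/P = €34.53/€669.43 = 0.051581

5.16%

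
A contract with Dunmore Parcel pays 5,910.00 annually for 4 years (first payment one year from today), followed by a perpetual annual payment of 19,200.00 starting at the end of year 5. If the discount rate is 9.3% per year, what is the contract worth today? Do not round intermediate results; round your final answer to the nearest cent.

PV of 4-year annuity: 5,910.00 × [1 − (1+0.093)^−4] / 0.093 = 19021.34107
Perpetuity value at year 4: 19,200.00 / 0.093 = 206451.61290
PV of perpetuity: 206451.61290 / (1+0.093)^4 = 144656.39319
Total PV = 19021.34107 + 144656.39319 = 163677.73426

163677.73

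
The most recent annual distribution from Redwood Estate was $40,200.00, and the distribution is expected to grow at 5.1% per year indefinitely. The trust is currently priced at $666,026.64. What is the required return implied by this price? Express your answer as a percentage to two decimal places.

11.44%

D₁ = $40,200.00 × 1.051 = $42,250.2000
P = D₁/(r − g) ⇒ r = D₁/P + g = $42,250.2000/$666,026.64 + 0.051 = 0.063436 + 0.051 = 0.114436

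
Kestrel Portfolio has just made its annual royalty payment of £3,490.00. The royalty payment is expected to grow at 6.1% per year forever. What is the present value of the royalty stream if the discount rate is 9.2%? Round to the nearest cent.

D₁ = D₀ × (1 + g) = £3,490.00 × 1.061 = £3,702.8900
Growing perpetuity: P = D₁ / (r − g) = £3,702.8900 / (0.092 − 0.061) = £119,448.06

£119448.06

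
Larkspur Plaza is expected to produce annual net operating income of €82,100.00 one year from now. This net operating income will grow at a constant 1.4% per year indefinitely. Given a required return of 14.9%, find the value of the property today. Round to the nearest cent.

Growing perpetuity: P = D₁ / (r − g) = €82,100.0000 / (0.149 − 0.014) = €608,148.15

€608148.15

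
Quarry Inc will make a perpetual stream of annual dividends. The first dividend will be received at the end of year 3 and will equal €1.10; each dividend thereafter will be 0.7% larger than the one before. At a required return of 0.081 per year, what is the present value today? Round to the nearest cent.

€12.72

Value at end of year 2: C₁ / (r − g) = €1.10 / (0.081 − 0.007) = €14.8649
Discount to today: PV = €14.8649 / (1 + 0.081)^2 = €14.8649 / 1.168561 = €12.72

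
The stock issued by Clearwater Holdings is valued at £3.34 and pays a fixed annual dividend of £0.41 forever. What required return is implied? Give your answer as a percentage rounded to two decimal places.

P = C/r ⇒ r = C/P = £0.41/£3.34 = 0.122754

12.28%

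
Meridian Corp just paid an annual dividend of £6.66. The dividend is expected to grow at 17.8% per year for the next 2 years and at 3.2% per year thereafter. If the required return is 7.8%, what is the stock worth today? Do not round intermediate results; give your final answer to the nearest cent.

D_1 = 7.84548
D_2 = 9.24198
Terminal value at year 2: TV = D_2×(1+g_2)/(r−g_2) = 9.53772/0.046 = 207.34171
P_0 = D_1/(1+r)^1 + D_2/(1+r)^2 + TV/(1+r)^2
    = 7.27781 + 7.95293 + 178.42231 = 193.65305

£193.65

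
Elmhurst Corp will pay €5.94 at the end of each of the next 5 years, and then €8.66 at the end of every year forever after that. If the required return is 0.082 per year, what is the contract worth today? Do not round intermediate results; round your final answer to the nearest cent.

€94.81

PV of 5-year annuity: €5.94 × [1 − (1+0.082)^−5] / 0.082 = 23.59221
Perpetuity value at year 5: €8.66 / 0.082 = 105.60976
PV of perpetuity: 105.60976 / (1+0.082)^5 = 71.21439
Total PV = 23.59221 + 71.21439 = 94.80659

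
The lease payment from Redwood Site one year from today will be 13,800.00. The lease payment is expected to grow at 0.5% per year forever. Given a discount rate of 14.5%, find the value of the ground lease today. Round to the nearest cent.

98571.43

Growing perpetuity: P = D₁ / (r − g) = 13,800.0000 / (0.145 − 0.005) = 98,571.43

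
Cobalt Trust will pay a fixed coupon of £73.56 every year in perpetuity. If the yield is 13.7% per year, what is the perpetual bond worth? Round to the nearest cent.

£536.93

Level perpetuity: PV = C / r = £73.56 / 0.137 = £536.93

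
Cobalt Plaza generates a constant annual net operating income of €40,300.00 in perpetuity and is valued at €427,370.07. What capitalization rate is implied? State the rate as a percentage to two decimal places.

P = C/r ⇒ r = C/P = €40,300.00/€427,370.07 = 0.094298

9.43%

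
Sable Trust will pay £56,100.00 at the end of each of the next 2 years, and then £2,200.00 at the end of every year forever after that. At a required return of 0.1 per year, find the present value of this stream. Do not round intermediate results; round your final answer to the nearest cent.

PV of 2-year annuity: £56,100.00 × [1 − (1+0.1)^−2] / 0.1 = 97363.63636
Perpetuity value at year 2: £2,200.00 / 0.1 = 22000.00000
PV of perpetuity: 22000.00000 / (1+0.1)^2 = 18181.81818
Total PV = 97363.63636 + 18181.81818 = 115545.45455

£115545.45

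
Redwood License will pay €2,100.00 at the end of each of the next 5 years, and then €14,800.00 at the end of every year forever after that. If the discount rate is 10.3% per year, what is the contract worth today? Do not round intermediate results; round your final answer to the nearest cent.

€95913.04

PV of 5-year annuity: €2,100.00 × [1 − (1+0.103)^−5] / 0.103 = 7900.01544
Perpetuity value at year 5: €14,800.00 / 0.103 = 143689.32039
PV of perpetuity: 143689.32039 / (1+0.103)^5 = 88013.02106
Total PV = 7900.01544 + 88013.02106 = 95913.03651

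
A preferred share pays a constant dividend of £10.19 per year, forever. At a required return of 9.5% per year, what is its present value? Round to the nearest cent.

£107.26

Level perpetuity: PV = C / r = £10.19 / 0.095 = £107.26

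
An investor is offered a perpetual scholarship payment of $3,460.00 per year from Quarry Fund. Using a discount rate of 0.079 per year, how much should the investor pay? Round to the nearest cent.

$43797.47

Level perpetuity: PV = C / r = $3,460.00 / 0.079 = $43,797.47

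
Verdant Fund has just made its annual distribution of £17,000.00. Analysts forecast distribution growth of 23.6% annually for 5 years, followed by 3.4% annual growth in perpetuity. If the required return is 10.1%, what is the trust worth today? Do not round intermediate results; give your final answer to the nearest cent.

D_1 = 21012.00000
D_2 = 25970.83200
D_3 = 32099.94835
D_4 = 39675.53616
D_5 = 49038.96270
Terminal value at year 5: TV = D_5×(1+g_2)/(r−g_2) = 50706.28743/0.067 = 756810.26014
P_0 = D_1/(1+r)^1 + D_2/(1+r)^2 + D_3/(1+r)^3 + D_4/(1+r)^4 + D_5/(1+r)^5 + TV/(1+r)^5
    = 19084.46866 + 21424.52613 + 24051.51162 + 27000.60705 + 30311.30819 + 467789.44284 = 589661.86450

£589661.86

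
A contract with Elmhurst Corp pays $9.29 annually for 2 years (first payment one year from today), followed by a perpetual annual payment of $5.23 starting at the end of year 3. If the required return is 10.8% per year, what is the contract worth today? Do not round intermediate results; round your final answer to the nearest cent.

$55.40

PV of 2-year annuity: $9.29 × [1 − (1+0.108)^−2] / 0.108 = 15.95169
Perpetuity value at year 2: $5.23 / 0.108 = 48.42593
PV of perpetuity: 48.42593 / (1+0.108)^2 = 39.44559
Total PV = 15.95169 + 39.44559 = 55.39728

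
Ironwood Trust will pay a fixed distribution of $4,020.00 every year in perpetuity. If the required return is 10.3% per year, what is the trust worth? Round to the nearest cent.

$39029.13

Level perpetuity: PV = C / r = $4,020.00 / 0.103 = $39,029.13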